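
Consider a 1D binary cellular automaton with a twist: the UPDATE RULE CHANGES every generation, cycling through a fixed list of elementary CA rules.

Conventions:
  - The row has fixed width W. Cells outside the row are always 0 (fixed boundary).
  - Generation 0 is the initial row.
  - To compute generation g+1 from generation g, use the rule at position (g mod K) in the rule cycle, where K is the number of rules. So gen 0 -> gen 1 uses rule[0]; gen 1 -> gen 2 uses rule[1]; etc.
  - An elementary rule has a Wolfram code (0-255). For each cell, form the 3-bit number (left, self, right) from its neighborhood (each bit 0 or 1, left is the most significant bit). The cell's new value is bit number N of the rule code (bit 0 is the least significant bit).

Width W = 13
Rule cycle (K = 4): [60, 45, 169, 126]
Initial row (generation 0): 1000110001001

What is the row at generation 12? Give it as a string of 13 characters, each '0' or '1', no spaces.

Gen 0: 1000110001001
Gen 1 (rule 60): 1100101001101
Gen 2 (rule 45): 1000111001011
Gen 3 (rule 169): 0010110000110
Gen 4 (rule 126): 0111111001111
Gen 5 (rule 60): 0100000101000
Gen 6 (rule 45): 0101110111011
Gen 7 (rule 169): 0011101110110
Gen 8 (rule 126): 0110111011111
Gen 9 (rule 60): 0101100110000
Gen 10 (rule 45): 0111000100111
Gen 11 (rule 169): 0110010000110
Gen 12 (rule 126): 1111111001111

Answer: 1111111001111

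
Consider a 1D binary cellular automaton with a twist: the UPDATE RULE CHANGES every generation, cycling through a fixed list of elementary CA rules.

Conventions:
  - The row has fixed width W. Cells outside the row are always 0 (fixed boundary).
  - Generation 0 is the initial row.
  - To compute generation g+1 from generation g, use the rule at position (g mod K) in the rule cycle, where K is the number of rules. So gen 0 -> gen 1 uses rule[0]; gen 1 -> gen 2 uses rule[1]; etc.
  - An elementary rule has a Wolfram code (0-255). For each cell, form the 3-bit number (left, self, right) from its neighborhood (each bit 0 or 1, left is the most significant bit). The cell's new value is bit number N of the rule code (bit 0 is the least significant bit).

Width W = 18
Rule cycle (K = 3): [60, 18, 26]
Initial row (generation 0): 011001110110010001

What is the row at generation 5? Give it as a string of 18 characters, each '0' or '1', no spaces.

Gen 0: 011001110110010001
Gen 1 (rule 60): 010101001101011001
Gen 2 (rule 18): 100000110000000110
Gen 3 (rule 26): 010001101000001101
Gen 4 (rule 60): 011001011100001011
Gen 5 (rule 18): 100110000010010000

Answer: 100110000010010000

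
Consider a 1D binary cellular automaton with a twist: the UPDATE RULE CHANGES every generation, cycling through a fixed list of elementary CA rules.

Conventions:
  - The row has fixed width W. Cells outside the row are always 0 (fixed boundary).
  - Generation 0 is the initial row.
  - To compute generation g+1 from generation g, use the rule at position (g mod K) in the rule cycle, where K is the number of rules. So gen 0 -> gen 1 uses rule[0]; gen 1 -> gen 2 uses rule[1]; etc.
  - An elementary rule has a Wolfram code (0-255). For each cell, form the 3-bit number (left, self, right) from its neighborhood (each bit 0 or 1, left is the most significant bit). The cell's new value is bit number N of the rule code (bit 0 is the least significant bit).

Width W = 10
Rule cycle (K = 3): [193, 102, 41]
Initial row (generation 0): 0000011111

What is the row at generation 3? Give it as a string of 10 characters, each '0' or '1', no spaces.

Answer: 1100100100

Derivation:
Gen 0: 0000011111
Gen 1 (rule 193): 1111001111
Gen 2 (rule 102): 0001010001
Gen 3 (rule 41): 1100100100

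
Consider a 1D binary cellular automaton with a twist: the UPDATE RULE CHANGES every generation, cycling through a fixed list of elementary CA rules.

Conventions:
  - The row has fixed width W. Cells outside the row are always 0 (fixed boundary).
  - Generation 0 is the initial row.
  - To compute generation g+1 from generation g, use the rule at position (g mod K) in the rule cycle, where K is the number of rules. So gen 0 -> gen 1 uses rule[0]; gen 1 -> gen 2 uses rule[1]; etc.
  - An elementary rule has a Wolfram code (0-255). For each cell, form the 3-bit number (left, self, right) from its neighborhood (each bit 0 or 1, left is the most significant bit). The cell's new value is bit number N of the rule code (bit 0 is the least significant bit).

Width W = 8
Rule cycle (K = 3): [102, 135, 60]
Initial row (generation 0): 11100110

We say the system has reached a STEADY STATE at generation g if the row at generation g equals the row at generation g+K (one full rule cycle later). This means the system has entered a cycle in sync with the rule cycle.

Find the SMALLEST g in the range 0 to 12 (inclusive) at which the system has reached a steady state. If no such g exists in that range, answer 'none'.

Gen 0: 11100110
Gen 1 (rule 102): 00101010
Gen 2 (rule 135): 11101010
Gen 3 (rule 60): 10011111
Gen 4 (rule 102): 10100001
Gen 5 (rule 135): 10101111
Gen 6 (rule 60): 11111000
Gen 7 (rule 102): 00001000
Gen 8 (rule 135): 11111011
Gen 9 (rule 60): 10000110
Gen 10 (rule 102): 10001010
Gen 11 (rule 135): 10111010
Gen 12 (rule 60): 11100111
Gen 13 (rule 102): 00101001
Gen 14 (rule 135): 11101011
Gen 15 (rule 60): 10011110

Answer: none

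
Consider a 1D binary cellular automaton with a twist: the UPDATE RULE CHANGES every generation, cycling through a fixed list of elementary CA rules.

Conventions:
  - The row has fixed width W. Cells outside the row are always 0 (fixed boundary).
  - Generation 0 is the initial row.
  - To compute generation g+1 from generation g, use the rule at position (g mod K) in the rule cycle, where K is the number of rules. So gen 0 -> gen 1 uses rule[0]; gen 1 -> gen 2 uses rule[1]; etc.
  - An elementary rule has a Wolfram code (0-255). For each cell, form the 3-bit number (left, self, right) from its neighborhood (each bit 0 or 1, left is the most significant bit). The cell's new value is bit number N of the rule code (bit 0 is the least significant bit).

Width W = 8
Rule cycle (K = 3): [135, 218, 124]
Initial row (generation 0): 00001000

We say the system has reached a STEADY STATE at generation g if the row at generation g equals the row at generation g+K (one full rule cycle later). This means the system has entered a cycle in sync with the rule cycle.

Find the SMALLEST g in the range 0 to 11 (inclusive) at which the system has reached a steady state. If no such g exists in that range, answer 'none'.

Gen 0: 00001000
Gen 1 (rule 135): 11111011
Gen 2 (rule 218): 11111011
Gen 3 (rule 124): 10001111
Gen 4 (rule 135): 10110110
Gen 5 (rule 218): 00110111
Gen 6 (rule 124): 00111101
Gen 7 (rule 135): 11011001
Gen 8 (rule 218): 11011110
Gen 9 (rule 124): 11110011
Gen 10 (rule 135): 01100100
Gen 11 (rule 218): 11111010
Gen 12 (rule 124): 10001111
Gen 13 (rule 135): 10110110
Gen 14 (rule 218): 00110111

Answer: none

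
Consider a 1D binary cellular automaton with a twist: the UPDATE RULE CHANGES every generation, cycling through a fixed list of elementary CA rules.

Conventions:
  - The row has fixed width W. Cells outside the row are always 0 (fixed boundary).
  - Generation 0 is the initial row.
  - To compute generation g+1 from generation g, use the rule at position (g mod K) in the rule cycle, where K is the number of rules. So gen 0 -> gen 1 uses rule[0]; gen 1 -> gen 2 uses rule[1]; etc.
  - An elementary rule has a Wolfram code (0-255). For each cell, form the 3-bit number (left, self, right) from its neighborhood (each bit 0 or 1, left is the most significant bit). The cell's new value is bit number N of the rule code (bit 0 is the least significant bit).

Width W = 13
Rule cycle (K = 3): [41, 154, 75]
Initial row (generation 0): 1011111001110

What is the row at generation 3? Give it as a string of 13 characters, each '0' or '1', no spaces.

Gen 0: 1011111001110
Gen 1 (rule 41): 0110000001000
Gen 2 (rule 154): 1101000010100
Gen 3 (rule 75): 1100011100001

Answer: 1100011100001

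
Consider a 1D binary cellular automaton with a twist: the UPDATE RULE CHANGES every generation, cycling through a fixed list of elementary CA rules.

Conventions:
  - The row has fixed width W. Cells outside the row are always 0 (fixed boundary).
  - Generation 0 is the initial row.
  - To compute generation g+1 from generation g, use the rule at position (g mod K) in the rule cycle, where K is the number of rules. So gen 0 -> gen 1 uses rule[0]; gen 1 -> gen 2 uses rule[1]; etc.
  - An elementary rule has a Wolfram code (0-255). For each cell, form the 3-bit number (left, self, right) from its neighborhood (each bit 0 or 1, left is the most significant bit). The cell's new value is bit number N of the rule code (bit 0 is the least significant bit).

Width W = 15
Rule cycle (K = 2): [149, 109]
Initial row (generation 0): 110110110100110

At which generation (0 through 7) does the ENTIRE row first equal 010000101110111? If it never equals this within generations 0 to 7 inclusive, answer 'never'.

Answer: 4

Derivation:
Gen 0: 110110110100110
Gen 1 (rule 149): 000000000110001
Gen 2 (rule 109): 111111110110101
Gen 3 (rule 149): 011111100000101
Gen 4 (rule 109): 010000101110111
Gen 5 (rule 149): 011110100100010
Gen 6 (rule 109): 010011100101010
Gen 7 (rule 149): 011001010101011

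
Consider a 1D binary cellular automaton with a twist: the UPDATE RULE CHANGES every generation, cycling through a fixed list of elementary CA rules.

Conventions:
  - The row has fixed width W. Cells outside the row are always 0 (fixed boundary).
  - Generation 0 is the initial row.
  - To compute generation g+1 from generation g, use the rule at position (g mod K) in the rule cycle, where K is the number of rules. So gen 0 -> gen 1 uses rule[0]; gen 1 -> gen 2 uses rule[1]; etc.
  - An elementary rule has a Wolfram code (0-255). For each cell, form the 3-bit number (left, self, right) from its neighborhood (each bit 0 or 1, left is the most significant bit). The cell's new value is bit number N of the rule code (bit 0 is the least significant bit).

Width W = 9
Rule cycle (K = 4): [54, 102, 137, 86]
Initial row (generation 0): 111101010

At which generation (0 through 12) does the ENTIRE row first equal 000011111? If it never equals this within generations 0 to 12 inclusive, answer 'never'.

Answer: 1

Derivation:
Gen 0: 111101010
Gen 1 (rule 54): 000011111
Gen 2 (rule 102): 000100001
Gen 3 (rule 137): 110001100
Gen 4 (rule 86): 011010110
Gen 5 (rule 54): 100111001
Gen 6 (rule 102): 101001011
Gen 7 (rule 137): 000000010
Gen 8 (rule 86): 000000111
Gen 9 (rule 54): 000001000
Gen 10 (rule 102): 000011000
Gen 11 (rule 137): 111010011
Gen 12 (rule 86): 001011101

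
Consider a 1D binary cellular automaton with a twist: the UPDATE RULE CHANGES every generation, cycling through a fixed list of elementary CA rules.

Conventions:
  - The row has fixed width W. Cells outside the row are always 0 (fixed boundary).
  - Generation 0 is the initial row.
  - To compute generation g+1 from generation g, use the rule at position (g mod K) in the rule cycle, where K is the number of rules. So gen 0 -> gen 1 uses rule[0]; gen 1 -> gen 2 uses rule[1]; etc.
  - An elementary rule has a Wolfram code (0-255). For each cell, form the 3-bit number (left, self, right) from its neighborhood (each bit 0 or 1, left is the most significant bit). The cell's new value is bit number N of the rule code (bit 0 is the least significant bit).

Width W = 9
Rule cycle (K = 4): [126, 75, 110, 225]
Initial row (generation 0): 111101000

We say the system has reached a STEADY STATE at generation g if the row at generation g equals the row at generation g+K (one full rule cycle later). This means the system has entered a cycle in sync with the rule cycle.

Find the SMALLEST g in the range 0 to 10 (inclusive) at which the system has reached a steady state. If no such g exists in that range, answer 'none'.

Answer: none

Derivation:
Gen 0: 111101000
Gen 1 (rule 126): 100111100
Gen 2 (rule 75): 001100101
Gen 3 (rule 110): 011101111
Gen 4 (rule 225): 001110111
Gen 5 (rule 126): 011011101
Gen 6 (rule 75): 111010100
Gen 7 (rule 110): 101111100
Gen 8 (rule 225): 010111101
Gen 9 (rule 126): 111100111
Gen 10 (rule 75): 100101101
Gen 11 (rule 110): 101111111
Gen 12 (rule 225): 010111111
Gen 13 (rule 126): 111100001
Gen 14 (rule 75): 100101110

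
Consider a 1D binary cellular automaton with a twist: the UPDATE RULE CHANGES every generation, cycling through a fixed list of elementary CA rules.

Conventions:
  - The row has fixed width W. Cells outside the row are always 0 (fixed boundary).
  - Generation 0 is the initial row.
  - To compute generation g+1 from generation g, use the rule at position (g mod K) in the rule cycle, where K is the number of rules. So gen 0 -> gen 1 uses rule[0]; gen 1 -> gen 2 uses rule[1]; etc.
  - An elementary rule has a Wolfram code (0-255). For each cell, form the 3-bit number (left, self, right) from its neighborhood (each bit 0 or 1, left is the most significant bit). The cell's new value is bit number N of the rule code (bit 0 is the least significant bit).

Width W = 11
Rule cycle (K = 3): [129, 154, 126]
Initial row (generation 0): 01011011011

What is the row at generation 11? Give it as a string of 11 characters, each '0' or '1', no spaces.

Answer: 00110111010

Derivation:
Gen 0: 01011011011
Gen 1 (rule 129): 00000000000
Gen 2 (rule 154): 00000000000
Gen 3 (rule 126): 00000000000
Gen 4 (rule 129): 11111111111
Gen 5 (rule 154): 11111111110
Gen 6 (rule 126): 10000000011
Gen 7 (rule 129): 00111111000
Gen 8 (rule 154): 01111110100
Gen 9 (rule 126): 11000011110
Gen 10 (rule 129): 00011001100
Gen 11 (rule 154): 00110111010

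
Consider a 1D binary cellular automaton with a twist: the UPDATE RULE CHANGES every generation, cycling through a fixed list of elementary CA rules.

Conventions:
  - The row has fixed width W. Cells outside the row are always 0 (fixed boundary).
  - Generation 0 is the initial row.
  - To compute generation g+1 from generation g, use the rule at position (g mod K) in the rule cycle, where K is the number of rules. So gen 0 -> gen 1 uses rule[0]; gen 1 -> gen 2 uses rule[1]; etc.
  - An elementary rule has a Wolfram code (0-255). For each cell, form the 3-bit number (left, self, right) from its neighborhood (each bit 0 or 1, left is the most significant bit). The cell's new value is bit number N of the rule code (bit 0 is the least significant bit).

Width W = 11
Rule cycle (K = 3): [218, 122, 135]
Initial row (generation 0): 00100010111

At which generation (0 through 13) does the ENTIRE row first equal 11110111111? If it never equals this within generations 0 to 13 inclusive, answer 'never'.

Answer: 7

Derivation:
Gen 0: 00100010111
Gen 1 (rule 218): 01010100111
Gen 2 (rule 122): 10101011101
Gen 3 (rule 135): 10101001001
Gen 4 (rule 218): 00000110110
Gen 5 (rule 122): 00001111111
Gen 6 (rule 135): 11110111110
Gen 7 (rule 218): 11110111111
Gen 8 (rule 122): 10011100001
Gen 9 (rule 135): 10101001111
Gen 10 (rule 218): 00000111111
Gen 11 (rule 122): 00001100001
Gen 12 (rule 135): 11110001111
Gen 13 (rule 218): 11111011111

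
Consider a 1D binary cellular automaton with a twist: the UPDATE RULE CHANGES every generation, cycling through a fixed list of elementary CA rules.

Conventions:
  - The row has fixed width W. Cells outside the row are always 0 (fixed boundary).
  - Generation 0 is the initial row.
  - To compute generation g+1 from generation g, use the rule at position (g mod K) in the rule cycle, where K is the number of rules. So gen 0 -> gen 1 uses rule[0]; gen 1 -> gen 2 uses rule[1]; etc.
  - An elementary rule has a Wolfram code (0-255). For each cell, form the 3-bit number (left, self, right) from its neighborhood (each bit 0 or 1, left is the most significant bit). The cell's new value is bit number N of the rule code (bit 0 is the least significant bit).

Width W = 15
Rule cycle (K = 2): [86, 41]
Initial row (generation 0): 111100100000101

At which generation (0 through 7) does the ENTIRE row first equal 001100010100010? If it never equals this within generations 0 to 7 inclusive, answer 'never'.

Answer: 6

Derivation:
Gen 0: 111100100000101
Gen 1 (rule 86): 000111110001101
Gen 2 (rule 41): 110100000101010
Gen 3 (rule 86): 010110001101011
Gen 4 (rule 41): 001100101010110
Gen 5 (rule 86): 010111101010011
Gen 6 (rule 41): 001100010100010
Gen 7 (rule 86): 010110110110111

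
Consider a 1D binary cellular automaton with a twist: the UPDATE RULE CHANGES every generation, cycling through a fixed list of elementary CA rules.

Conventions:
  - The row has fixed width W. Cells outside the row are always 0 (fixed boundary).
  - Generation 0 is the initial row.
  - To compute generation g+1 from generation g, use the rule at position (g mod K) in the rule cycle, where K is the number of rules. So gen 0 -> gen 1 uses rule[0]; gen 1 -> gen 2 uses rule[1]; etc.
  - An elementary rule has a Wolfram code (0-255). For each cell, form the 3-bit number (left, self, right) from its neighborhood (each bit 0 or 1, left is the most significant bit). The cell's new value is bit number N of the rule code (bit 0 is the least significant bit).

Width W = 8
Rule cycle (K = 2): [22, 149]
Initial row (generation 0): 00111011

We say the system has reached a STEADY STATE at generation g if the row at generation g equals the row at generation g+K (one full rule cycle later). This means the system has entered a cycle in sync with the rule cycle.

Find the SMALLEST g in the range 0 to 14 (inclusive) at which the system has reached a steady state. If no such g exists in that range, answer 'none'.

Answer: 4

Derivation:
Gen 0: 00111011
Gen 1 (rule 22): 01000000
Gen 2 (rule 149): 01111111
Gen 3 (rule 22): 10000000
Gen 4 (rule 149): 11111111
Gen 5 (rule 22): 00000000
Gen 6 (rule 149): 11111111
Gen 7 (rule 22): 00000000
Gen 8 (rule 149): 11111111
Gen 9 (rule 22): 00000000
Gen 10 (rule 149): 11111111
Gen 11 (rule 22): 00000000
Gen 12 (rule 149): 11111111
Gen 13 (rule 22): 00000000
Gen 14 (rule 149): 11111111
Gen 15 (rule 22): 00000000
Gen 16 (rule 149): 11111111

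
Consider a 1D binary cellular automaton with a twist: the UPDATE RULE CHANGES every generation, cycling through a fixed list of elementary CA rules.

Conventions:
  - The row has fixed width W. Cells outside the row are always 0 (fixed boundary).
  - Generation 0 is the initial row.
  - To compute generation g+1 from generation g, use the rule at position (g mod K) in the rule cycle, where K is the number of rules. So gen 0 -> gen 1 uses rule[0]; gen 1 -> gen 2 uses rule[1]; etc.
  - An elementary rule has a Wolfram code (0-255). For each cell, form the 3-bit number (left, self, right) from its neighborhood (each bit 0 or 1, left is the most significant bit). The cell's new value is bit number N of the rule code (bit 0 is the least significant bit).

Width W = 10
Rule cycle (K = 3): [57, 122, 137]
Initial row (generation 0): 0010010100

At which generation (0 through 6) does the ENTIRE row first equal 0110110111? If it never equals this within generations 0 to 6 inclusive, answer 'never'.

Answer: 2

Derivation:
Gen 0: 0010010100
Gen 1 (rule 57): 1001001011
Gen 2 (rule 122): 0110110111
Gen 3 (rule 137): 0100100110
Gen 4 (rule 57): 0010010101
Gen 5 (rule 122): 0101101010
Gen 6 (rule 137): 0001000000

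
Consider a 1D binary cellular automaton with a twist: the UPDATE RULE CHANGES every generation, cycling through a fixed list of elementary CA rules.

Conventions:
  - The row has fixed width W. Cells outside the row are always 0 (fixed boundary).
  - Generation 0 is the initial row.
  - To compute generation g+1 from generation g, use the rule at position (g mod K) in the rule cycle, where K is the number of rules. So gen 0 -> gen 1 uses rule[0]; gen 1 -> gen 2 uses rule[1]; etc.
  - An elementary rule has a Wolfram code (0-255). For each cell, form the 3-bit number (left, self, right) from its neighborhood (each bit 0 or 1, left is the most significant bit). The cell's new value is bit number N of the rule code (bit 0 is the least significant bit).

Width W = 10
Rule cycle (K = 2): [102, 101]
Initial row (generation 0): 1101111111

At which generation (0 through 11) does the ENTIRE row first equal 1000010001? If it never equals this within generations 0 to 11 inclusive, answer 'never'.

Answer: 6

Derivation:
Gen 0: 1101111111
Gen 1 (rule 102): 0110000001
Gen 2 (rule 101): 0010111101
Gen 3 (rule 102): 0111000111
Gen 4 (rule 101): 0001010001
Gen 5 (rule 102): 0011110011
Gen 6 (rule 101): 1000010001
Gen 7 (rule 102): 1000110011
Gen 8 (rule 101): 1010010001
Gen 9 (rule 102): 1110110011
Gen 10 (rule 101): 0011010001
Gen 11 (rule 102): 0101110011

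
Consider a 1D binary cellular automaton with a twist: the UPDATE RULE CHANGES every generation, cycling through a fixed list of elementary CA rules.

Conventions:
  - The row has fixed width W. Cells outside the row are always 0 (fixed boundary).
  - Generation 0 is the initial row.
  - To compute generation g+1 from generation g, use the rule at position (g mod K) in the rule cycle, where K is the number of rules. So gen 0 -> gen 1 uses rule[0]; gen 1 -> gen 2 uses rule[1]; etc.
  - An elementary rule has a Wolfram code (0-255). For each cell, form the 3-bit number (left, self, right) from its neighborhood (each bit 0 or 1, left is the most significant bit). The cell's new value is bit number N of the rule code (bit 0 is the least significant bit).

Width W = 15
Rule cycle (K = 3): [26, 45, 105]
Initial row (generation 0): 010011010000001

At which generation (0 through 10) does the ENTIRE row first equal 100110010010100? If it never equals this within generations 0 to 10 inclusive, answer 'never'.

Gen 0: 010011010000001
Gen 1 (rule 26): 101110001000010
Gen 2 (rule 45): 111000101011010
Gen 3 (rule 105): 101010010111100
Gen 4 (rule 26): 000001100100010
Gen 5 (rule 45): 111101000101010
Gen 6 (rule 105): 100110010010100
Gen 7 (rule 26): 011101101100010
Gen 8 (rule 45): 010011011001010
Gen 9 (rule 105): 000011111000100
Gen 10 (rule 26): 000110000101010

Answer: 6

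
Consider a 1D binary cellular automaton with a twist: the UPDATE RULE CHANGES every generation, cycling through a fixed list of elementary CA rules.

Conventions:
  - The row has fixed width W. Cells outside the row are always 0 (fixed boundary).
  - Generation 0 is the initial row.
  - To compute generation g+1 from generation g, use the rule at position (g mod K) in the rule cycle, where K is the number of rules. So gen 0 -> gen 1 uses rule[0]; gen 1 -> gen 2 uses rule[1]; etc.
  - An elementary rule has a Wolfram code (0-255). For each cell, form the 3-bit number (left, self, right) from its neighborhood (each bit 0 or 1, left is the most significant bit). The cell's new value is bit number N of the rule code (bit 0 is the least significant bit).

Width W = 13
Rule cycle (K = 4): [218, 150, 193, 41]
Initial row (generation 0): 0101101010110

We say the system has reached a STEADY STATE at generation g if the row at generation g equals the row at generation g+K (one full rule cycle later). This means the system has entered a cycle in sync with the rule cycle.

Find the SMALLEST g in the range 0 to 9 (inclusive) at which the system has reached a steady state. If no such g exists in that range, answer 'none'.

Answer: none

Derivation:
Gen 0: 0101101010110
Gen 1 (rule 218): 1001100000111
Gen 2 (rule 150): 1110010001010
Gen 3 (rule 193): 0110000100000
Gen 4 (rule 41): 0100110001111
Gen 5 (rule 218): 1011111011111
Gen 6 (rule 150): 1001110001110
Gen 7 (rule 193): 0000110100110
Gen 8 (rule 41): 1110101000100
Gen 9 (rule 218): 1110000101010
Gen 10 (rule 150): 0101001101011
Gen 11 (rule 193): 0000000100001
Gen 12 (rule 41): 1111110001100
Gen 13 (rule 218): 1111111011110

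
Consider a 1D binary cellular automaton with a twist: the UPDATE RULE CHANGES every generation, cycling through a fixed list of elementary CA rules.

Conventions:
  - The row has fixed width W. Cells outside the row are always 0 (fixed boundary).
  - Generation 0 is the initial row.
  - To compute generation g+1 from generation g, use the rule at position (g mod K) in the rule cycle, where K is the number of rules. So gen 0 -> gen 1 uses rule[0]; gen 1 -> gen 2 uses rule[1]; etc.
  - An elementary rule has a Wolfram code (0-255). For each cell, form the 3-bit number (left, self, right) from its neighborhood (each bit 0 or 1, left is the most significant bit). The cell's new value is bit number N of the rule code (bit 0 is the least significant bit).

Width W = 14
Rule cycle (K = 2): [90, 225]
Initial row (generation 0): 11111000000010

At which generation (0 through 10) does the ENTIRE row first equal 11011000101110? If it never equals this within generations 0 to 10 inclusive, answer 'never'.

Answer: never

Derivation:
Gen 0: 11111000000010
Gen 1 (rule 90): 10001100000101
Gen 2 (rule 225): 00100101110010
Gen 3 (rule 90): 01011001011101
Gen 4 (rule 225): 00101000101110
Gen 5 (rule 90): 01000101001011
Gen 6 (rule 225): 00010010000101
Gen 7 (rule 90): 00101101001000
Gen 8 (rule 225): 10010110000011
Gen 9 (rule 90): 01100111000111
Gen 10 (rule 225): 00100011010011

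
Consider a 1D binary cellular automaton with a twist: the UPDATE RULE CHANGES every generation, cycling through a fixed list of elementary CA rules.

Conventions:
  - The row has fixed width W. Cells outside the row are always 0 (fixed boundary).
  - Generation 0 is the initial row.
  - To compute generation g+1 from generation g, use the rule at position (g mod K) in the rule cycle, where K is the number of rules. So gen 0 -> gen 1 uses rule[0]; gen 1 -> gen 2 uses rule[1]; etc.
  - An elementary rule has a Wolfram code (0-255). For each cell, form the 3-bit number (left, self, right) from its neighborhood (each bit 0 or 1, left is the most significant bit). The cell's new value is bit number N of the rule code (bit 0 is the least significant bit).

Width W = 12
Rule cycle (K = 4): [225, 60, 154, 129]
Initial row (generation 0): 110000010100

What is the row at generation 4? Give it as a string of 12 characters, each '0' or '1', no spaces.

Answer: 010000000011

Derivation:
Gen 0: 110000010100
Gen 1 (rule 225): 010111001001
Gen 2 (rule 60): 011100101101
Gen 3 (rule 154): 111011001000
Gen 4 (rule 129): 010000000011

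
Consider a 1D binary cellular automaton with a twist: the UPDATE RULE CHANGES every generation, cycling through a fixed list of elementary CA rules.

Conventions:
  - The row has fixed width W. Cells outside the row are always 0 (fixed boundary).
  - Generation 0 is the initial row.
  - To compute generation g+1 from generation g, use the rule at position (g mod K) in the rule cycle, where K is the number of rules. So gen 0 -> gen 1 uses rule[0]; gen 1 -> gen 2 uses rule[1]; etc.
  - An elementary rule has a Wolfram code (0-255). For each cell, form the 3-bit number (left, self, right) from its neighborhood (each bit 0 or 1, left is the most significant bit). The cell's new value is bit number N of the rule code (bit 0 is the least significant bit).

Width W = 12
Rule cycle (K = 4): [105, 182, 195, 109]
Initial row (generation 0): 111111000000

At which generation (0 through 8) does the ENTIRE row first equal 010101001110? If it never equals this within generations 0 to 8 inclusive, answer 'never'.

Answer: never

Derivation:
Gen 0: 111111000000
Gen 1 (rule 105): 100001011111
Gen 2 (rule 182): 110011101110
Gen 3 (rule 195): 010101100110
Gen 4 (rule 109): 011111100110
Gen 5 (rule 105): 010000100110
Gen 6 (rule 182): 111001111001
Gen 7 (rule 195): 011010111010
Gen 8 (rule 109): 011111101110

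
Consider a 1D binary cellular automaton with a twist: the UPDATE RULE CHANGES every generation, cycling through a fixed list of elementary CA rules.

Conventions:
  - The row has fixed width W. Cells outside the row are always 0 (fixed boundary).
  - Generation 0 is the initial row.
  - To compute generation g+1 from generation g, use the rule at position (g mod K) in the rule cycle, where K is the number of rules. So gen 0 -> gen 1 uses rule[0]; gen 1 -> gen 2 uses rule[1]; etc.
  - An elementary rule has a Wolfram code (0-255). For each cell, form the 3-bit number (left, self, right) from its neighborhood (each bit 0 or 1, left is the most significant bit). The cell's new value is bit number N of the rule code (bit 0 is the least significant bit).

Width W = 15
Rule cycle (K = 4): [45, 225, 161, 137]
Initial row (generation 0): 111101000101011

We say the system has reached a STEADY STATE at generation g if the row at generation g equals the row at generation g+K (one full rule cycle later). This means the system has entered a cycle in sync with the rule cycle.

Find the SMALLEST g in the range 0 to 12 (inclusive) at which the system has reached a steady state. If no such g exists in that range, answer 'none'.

Answer: none

Derivation:
Gen 0: 111101000101011
Gen 1 (rule 45): 100011010111110
Gen 2 (rule 225): 001001101011110
Gen 3 (rule 161): 100000010101100
Gen 4 (rule 137): 001111000001001
Gen 5 (rule 45): 101000011101001
Gen 6 (rule 225): 010011001110000
Gen 7 (rule 161): 000000000100111
Gen 8 (rule 137): 111111110000110
Gen 9 (rule 45): 100000000110100
Gen 10 (rule 225): 001111110011001
Gen 11 (rule 161): 100111100000000
Gen 12 (rule 137): 000111001111111
Gen 13 (rule 45): 110100001000000
Gen 14 (rule 225): 011001100011111
Gen 15 (rule 161): 000000001001110
Gen 16 (rule 137): 111111100001100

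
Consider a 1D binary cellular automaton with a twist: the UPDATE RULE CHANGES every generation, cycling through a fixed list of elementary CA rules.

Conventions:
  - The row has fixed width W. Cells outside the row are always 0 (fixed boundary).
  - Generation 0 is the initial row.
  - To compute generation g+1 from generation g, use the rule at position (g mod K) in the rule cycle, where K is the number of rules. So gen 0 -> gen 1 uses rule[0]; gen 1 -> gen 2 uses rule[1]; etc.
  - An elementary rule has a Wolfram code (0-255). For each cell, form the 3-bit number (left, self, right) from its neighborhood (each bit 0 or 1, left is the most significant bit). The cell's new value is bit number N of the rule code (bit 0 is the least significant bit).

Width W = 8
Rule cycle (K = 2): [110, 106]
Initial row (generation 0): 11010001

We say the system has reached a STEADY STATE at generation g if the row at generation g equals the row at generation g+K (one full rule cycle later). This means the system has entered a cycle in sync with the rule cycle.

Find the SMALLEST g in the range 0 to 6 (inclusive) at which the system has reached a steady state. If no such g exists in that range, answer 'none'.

Answer: 5

Derivation:
Gen 0: 11010001
Gen 1 (rule 110): 11110011
Gen 2 (rule 106): 10010111
Gen 3 (rule 110): 10111101
Gen 4 (rule 106): 01100110
Gen 5 (rule 110): 11101110
Gen 6 (rule 106): 10111010
Gen 7 (rule 110): 11101110
Gen 8 (rule 106): 10111010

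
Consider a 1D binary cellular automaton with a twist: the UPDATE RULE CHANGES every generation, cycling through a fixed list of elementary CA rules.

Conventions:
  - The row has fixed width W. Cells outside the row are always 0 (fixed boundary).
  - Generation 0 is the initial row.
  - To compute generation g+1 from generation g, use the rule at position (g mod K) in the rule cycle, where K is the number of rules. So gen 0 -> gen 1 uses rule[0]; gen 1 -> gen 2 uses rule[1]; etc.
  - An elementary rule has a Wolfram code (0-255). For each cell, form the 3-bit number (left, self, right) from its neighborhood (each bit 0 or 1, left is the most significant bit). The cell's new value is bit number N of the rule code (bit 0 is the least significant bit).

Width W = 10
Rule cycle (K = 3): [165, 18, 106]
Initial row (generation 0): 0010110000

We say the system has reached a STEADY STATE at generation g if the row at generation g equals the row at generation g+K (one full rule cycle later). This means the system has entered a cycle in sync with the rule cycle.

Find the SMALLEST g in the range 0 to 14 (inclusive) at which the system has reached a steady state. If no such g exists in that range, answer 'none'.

Gen 0: 0010110000
Gen 1 (rule 165): 1011000111
Gen 2 (rule 18): 0000101000
Gen 3 (rule 106): 0001010000
Gen 4 (rule 165): 1101110111
Gen 5 (rule 18): 0000000000
Gen 6 (rule 106): 0000000000
Gen 7 (rule 165): 1111111111
Gen 8 (rule 18): 0000000000
Gen 9 (rule 106): 0000000000
Gen 10 (rule 165): 1111111111
Gen 11 (rule 18): 0000000000
Gen 12 (rule 106): 0000000000
Gen 13 (rule 165): 1111111111
Gen 14 (rule 18): 0000000000
Gen 15 (rule 106): 0000000000
Gen 16 (rule 165): 1111111111
Gen 17 (rule 18): 0000000000

Answer: 5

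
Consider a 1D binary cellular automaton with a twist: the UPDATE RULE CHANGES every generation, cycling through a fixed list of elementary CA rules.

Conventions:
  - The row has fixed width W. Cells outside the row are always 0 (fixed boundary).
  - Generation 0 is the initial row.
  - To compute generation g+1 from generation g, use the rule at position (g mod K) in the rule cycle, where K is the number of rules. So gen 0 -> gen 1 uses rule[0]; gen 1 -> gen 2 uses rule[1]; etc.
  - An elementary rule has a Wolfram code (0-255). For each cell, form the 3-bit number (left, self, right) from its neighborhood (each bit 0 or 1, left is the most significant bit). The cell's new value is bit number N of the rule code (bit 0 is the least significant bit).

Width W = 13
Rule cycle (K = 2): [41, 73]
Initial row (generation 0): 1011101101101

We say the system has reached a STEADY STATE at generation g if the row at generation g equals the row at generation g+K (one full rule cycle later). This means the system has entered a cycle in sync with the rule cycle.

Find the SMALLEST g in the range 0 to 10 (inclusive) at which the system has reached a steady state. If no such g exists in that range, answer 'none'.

Gen 0: 1011101101101
Gen 1 (rule 41): 0110011011010
Gen 2 (rule 73): 0110011011000
Gen 3 (rule 41): 0100010110011
Gen 4 (rule 73): 0001000110011
Gen 5 (rule 41): 1100010100010
Gen 6 (rule 73): 1101000001000
Gen 7 (rule 41): 1010011100011
Gen 8 (rule 73): 0000010101011
Gen 9 (rule 41): 1111001010110
Gen 10 (rule 73): 1001000000110
Gen 11 (rule 41): 0000011110100
Gen 12 (rule 73): 1111010010001

Answer: none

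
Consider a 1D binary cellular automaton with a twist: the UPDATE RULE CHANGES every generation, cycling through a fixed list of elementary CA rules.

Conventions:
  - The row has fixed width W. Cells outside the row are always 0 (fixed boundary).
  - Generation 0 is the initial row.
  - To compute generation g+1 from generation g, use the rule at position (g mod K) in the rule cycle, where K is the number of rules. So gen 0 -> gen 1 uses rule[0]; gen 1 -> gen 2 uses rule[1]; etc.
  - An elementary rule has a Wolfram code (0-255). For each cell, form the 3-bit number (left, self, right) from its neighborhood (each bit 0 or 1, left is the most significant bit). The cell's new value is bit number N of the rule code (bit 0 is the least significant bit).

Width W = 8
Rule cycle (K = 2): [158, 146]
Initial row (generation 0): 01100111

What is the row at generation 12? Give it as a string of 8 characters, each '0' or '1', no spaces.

Answer: 00100000

Derivation:
Gen 0: 01100111
Gen 1 (rule 158): 11011110
Gen 2 (rule 146): 00001101
Gen 3 (rule 158): 00011001
Gen 4 (rule 146): 00100110
Gen 5 (rule 158): 01111101
Gen 6 (rule 146): 10111000
Gen 7 (rule 158): 10110100
Gen 8 (rule 146): 00000010
Gen 9 (rule 158): 00000111
Gen 10 (rule 146): 00001010
Gen 11 (rule 158): 00011011
Gen 12 (rule 146): 00100000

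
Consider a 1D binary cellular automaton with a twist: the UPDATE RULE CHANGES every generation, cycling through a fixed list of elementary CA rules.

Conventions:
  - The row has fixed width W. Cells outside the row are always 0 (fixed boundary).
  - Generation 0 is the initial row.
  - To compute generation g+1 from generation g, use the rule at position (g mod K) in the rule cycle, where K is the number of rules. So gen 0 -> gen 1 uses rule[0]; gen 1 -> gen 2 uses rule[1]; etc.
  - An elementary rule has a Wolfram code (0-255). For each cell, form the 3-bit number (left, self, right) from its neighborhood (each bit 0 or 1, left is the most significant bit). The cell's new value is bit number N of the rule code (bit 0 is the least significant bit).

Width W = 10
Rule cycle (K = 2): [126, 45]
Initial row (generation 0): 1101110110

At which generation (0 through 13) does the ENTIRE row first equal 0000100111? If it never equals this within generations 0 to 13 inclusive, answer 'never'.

Gen 0: 1101110110
Gen 1 (rule 126): 1111011111
Gen 2 (rule 45): 1000110000
Gen 3 (rule 126): 1101111000
Gen 4 (rule 45): 1011000011
Gen 5 (rule 126): 1111100111
Gen 6 (rule 45): 1000000100
Gen 7 (rule 126): 1100001110
Gen 8 (rule 45): 1001101000
Gen 9 (rule 126): 1111111100
Gen 10 (rule 45): 1000000001
Gen 11 (rule 126): 1100000011
Gen 12 (rule 45): 1001111010
Gen 13 (rule 126): 1111001111

Answer: never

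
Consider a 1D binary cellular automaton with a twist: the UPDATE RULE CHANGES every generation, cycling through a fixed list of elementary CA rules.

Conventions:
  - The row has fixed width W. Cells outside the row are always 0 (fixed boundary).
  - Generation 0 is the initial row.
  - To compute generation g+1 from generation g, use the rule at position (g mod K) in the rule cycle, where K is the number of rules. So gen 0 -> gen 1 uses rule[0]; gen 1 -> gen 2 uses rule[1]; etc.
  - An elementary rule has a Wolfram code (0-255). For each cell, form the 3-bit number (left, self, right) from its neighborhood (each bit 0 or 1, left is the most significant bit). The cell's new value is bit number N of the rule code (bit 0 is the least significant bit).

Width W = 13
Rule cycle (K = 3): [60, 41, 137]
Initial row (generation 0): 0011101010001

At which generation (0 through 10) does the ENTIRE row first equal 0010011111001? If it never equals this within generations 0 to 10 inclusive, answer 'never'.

Gen 0: 0011101010001
Gen 1 (rule 60): 0010011111001
Gen 2 (rule 41): 1000010000000
Gen 3 (rule 137): 0011000111111
Gen 4 (rule 60): 0010100100000
Gen 5 (rule 41): 1001000001111
Gen 6 (rule 137): 0000011101110
Gen 7 (rule 60): 0000010011001
Gen 8 (rule 41): 1111000010000
Gen 9 (rule 137): 1110011000111
Gen 10 (rule 60): 1001010100100

Answer: 1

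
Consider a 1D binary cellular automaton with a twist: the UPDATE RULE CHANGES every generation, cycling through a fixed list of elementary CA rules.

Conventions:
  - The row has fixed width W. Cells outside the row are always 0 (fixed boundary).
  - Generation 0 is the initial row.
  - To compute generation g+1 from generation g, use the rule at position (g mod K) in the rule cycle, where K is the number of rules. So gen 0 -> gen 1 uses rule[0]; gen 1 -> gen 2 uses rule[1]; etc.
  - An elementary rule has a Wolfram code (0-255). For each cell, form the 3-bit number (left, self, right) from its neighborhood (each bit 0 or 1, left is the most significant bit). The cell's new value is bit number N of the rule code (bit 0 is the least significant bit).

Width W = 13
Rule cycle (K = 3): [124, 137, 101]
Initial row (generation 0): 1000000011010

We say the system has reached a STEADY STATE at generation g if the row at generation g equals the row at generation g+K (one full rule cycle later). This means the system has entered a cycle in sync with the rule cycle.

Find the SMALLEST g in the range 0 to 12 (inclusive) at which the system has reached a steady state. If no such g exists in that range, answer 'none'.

Gen 0: 1000000011010
Gen 1 (rule 124): 1100000011111
Gen 2 (rule 137): 1001111011110
Gen 3 (rule 101): 1000001100010
Gen 4 (rule 124): 1100001110011
Gen 5 (rule 137): 1001101100010
Gen 6 (rule 101): 1000110101010
Gen 7 (rule 124): 1100111111111
Gen 8 (rule 137): 1000111111110
Gen 9 (rule 101): 1010000000010
Gen 10 (rule 124): 1111000000011
Gen 11 (rule 137): 1110011111010
Gen 12 (rule 101): 0010000001110
Gen 13 (rule 124): 0011000001011
Gen 14 (rule 137): 1010011100010
Gen 15 (rule 101): 1110000101010

Answer: none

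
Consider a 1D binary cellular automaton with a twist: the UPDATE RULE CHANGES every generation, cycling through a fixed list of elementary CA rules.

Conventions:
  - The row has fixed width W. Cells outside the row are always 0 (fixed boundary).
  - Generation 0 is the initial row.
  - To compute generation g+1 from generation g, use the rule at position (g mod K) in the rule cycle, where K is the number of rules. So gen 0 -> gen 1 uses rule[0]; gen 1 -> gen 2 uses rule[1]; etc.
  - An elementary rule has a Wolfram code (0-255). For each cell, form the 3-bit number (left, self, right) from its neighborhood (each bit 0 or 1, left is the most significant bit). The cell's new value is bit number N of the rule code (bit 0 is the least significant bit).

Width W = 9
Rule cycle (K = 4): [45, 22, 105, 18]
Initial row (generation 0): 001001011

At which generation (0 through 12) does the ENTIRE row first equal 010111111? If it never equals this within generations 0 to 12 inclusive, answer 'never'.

Gen 0: 001001011
Gen 1 (rule 45): 101001110
Gen 2 (rule 22): 101110001
Gen 3 (rule 105): 011010100
Gen 4 (rule 18): 100000010
Gen 5 (rule 45): 101111010
Gen 6 (rule 22): 100000011
Gen 7 (rule 105): 001111011
Gen 8 (rule 18): 010000000
Gen 9 (rule 45): 010111111
Gen 10 (rule 22): 110000000
Gen 11 (rule 105): 110111111
Gen 12 (rule 18): 000000000

Answer: 9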